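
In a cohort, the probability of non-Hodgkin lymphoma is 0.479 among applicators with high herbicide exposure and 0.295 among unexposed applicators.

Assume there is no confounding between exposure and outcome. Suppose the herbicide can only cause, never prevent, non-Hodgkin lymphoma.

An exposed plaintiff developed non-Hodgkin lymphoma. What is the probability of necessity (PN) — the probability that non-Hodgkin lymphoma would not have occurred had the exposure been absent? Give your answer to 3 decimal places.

Let p₁ = 0.479, p₀ = 0.295.
Under exogeneity and monotonicity, PN = (p₁ − p₀) / p₁.
PN = (0.479 − 0.295) / 0.479 = 0.184 / 0.479 ≈ 0.3841

PN ≈ 0.384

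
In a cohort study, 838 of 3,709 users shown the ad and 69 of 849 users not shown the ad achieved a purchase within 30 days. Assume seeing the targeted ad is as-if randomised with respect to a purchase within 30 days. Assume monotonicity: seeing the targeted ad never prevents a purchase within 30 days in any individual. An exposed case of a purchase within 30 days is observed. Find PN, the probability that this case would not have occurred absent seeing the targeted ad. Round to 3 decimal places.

PN ≈ 0.640

p₁ = P(outcome | exposed) = 838/3709 = 0.22594
p₀ = P(outcome | unexposed) = 69/849 = 0.081272
Under exogeneity and monotonicity, PN = (p₁ − p₀) / p₁.
PN = (0.22594 − 0.081272) / 0.22594 = 0.14466 / 0.22594 ≈ 0.6403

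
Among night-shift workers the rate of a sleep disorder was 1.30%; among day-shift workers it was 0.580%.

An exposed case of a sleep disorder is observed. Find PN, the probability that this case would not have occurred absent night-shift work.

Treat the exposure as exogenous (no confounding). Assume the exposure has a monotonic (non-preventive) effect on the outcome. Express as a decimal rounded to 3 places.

p₁ = 0.013, p₀ = 0.0058.
Under exogeneity and monotonicity, PN = (p₁ − p₀) / p₁.
PN = (0.013 − 0.0058) / 0.013 = 0.0072 / 0.013 ≈ 0.5538

PN ≈ 0.554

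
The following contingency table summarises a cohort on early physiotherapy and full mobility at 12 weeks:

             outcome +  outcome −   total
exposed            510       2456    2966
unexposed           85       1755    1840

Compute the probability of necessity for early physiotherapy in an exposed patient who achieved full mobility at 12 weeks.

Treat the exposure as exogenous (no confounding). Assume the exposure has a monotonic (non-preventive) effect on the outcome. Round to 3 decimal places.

PN ≈ 0.731

p₁ = P(outcome | exposed) = 510/2966 = 0.17195
p₀ = P(outcome | unexposed) = 85/1840 = 0.046196
Under exogeneity and monotonicity, PN = (p₁ − p₀)/p₁.
PN = (0.17195 − 0.046196) / 0.17195 ≈ 0.7313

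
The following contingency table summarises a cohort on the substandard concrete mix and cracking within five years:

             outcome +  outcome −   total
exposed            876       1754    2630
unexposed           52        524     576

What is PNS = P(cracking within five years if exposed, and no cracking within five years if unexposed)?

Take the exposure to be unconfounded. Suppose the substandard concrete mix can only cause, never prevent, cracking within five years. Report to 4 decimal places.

p₁ = P(outcome | exposed) = 876/2630 = 0.33308
p₀ = P(outcome | unexposed) = 52/576 = 0.090278
Under exogeneity and monotonicity, PNS = p₁ − p₀.
PNS = 0.33308 − 0.090278 = 0.2428

PNS ≈ 0.2428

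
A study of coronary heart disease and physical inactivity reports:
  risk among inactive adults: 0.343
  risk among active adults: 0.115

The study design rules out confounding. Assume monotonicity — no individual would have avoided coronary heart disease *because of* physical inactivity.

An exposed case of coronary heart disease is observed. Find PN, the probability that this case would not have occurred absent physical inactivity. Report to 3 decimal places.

Let p₁ = 0.343, p₀ = 0.115.
Under exogeneity and monotonicity, PN = (p₁ − p₀) / p₁.
PN = (0.343 − 0.115) / 0.343 = 0.228 / 0.343 ≈ 0.6647

PN ≈ 0.665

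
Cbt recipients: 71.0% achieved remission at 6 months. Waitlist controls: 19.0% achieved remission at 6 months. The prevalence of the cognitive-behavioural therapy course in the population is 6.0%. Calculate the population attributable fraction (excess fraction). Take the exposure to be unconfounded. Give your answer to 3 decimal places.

p₁ = 0.71, p₀ = 0.19.
Overall risk P(Y=1) = π·p₁ + (1−π)·p₀ = 0.06×0.71 + 0.94×0.19 = 0.2212.
Under exogeneity, PAF = [P(Y=1) − p₀] / P(Y=1).
PAF = (0.2212 − 0.19) / 0.2212 ≈ 0.1410

PAF ≈ 0.141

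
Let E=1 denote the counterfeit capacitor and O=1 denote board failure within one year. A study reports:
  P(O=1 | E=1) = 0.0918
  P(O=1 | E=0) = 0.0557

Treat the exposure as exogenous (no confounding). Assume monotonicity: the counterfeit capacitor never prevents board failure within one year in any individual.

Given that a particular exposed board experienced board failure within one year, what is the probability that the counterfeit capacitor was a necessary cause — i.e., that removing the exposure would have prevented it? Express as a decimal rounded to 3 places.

Let p₁ = 0.0918, p₀ = 0.0557.
Under exogeneity and monotonicity, PN = (p₁ − p₀) / p₁.
PN = (0.0918 − 0.0557) / 0.0918 = 0.0361 / 0.0918 ≈ 0.3932

PN ≈ 0.393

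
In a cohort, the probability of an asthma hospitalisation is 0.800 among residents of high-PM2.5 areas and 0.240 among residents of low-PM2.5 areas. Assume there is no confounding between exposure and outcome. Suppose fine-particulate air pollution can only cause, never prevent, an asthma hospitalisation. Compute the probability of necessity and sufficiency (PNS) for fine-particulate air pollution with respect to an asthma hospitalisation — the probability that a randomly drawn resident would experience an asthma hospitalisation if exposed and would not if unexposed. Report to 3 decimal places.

Let p₁ = 0.8, p₀ = 0.24.
Under exogeneity and monotonicity, PNS = p₁ − p₀.
PNS = 0.8 − 0.24 = 0.56

PNS ≈ 0.560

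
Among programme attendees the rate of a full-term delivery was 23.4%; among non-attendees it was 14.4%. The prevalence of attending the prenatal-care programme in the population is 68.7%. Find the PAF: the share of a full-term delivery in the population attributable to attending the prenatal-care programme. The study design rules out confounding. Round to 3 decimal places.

p₁ = 0.234, p₀ = 0.144.
Overall risk P(Y=1) = π·p₁ + (1−π)·p₀ = 0.687×0.234 + 0.313×0.144 = 0.20583.
Under exogeneity, PAF = [P(Y=1) − p₀] / P(Y=1).
PAF = (0.20583 − 0.144) / 0.20583 ≈ 0.3004

PAF ≈ 0.300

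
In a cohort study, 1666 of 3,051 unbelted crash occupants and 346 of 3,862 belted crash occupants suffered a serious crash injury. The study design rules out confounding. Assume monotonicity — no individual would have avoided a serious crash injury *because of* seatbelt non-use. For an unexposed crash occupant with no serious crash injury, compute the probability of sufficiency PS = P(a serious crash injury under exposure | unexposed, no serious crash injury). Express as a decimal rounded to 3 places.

p₁ = P(outcome | exposed) = 1666/3051 = 0.54605
p₀ = P(outcome | unexposed) = 346/3862 = 0.089591
Under exogeneity and monotonicity, PS = (p₁ − p₀) / (1 − p₀).
PS = (0.54605 − 0.089591) / (1 − 0.089591) = 0.45646 / 0.91041 ≈ 0.5014

PS ≈ 0.501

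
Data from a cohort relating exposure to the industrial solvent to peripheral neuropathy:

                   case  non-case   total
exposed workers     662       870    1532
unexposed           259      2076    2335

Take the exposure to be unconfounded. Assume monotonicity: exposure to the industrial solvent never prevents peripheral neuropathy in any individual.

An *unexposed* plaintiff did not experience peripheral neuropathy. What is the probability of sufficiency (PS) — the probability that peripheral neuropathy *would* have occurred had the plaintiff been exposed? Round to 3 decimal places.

PS ≈ 0.361

p₁ = P(outcome | exposed) = 662/1532 = 0.43211
p₀ = P(outcome | unexposed) = 259/2335 = 0.11092
Under exogeneity and monotonicity, PS = (p₁ − p₀) / (1 − p₀).
PS = (0.43211 − 0.11092) / (1 − 0.11092) = 0.32119 / 0.88908 ≈ 0.3613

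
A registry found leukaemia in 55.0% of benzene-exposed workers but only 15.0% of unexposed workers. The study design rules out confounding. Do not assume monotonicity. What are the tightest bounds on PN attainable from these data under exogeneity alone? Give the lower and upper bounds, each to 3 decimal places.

p₁ = 0.55, p₀ = 0.15.
Under exogeneity alone the bounds on PN are max{0,(p₁−p₀)/p₁} ≤ PN ≤ min{1,(1−p₀)/p₁}.
  lower = (p₁ − p₀)/p₁ = 0.4 / 0.55 ≈ 0.7273
  upper = min{1, (1 − p₀)/p₁} = 0.85 / 0.55 ≈ 1.5455 → capped at 1

0.727 ≤ PN ≤ 1.000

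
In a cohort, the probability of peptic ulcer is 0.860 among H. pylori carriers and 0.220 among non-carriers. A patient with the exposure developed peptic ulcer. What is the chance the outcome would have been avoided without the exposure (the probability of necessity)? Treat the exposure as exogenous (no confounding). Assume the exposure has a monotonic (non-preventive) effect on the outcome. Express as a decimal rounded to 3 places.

PN ≈ 0.744

Let p₁ = 0.86, p₀ = 0.22.
Under exogeneity and monotonicity, PN = (p₁ − p₀) / p₁.
PN = (0.86 − 0.22) / 0.86 = 0.64 / 0.86 ≈ 0.7442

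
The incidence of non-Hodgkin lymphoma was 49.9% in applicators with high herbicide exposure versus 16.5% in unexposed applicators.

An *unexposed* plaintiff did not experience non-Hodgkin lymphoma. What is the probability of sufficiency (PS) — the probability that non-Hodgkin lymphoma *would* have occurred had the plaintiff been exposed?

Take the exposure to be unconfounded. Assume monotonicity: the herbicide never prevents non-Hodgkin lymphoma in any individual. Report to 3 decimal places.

PS ≈ 0.400

p₁ = 0.499, p₀ = 0.165.
Under exogeneity and monotonicity, PS = (p₁ − p₀) / (1 − p₀).
PS = (0.499 − 0.165) / (1 − 0.165) = 0.334 / 0.835 ≈ 0.4000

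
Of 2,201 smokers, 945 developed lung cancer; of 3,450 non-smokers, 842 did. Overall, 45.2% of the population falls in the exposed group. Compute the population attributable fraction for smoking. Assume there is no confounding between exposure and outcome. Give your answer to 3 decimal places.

p₁ = P(outcome | exposed) = 945/2201 = 0.42935
p₀ = P(outcome | unexposed) = 842/3450 = 0.24406
Overall risk P(Y=1) = π·p₁ + (1−π)·p₀ = 0.452×0.42935 + 0.548×0.24406 = 0.32781.
Under exogeneity, PAF = [P(Y=1) − p₀] / P(Y=1).
PAF = (0.32781 − 0.24406) / 0.32781 ≈ 0.2555

PAF ≈ 0.255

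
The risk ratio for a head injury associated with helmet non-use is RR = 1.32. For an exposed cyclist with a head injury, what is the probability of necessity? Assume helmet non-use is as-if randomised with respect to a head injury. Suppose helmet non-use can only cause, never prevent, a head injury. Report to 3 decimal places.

Under exogeneity and monotonicity, PN = (RR − 1) / RR = 1 − 1/RR.
PN = (1.32 − 1) / 1.32 = 0.32 / 1.32 ≈ 0.2424

PN ≈ 0.242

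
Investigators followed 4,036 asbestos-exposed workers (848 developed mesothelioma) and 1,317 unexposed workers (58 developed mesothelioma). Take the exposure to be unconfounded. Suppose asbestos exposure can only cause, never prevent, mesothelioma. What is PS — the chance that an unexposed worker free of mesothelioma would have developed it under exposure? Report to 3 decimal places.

PS ≈ 0.174

p₁ = P(outcome | exposed) = 848/4036 = 0.21011
p₀ = P(outcome | unexposed) = 58/1317 = 0.044039
Under exogeneity and monotonicity, PS = (p₁ − p₀) / (1 − p₀).
PS = (0.21011 − 0.044039) / (1 − 0.044039) = 0.16607 / 0.95596 ≈ 0.1737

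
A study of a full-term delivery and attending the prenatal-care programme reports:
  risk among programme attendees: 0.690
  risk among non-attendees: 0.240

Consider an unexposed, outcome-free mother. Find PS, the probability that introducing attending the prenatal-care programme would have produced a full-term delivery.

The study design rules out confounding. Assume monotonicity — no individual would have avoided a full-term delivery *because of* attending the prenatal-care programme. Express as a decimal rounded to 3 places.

Let p₁ = 0.69, p₀ = 0.24.
Under exogeneity and monotonicity, PS = (p₁ − p₀) / (1 − p₀).
PS = (0.69 − 0.24) / (1 − 0.24) = 0.45 / 0.76 ≈ 0.5921

PS ≈ 0.592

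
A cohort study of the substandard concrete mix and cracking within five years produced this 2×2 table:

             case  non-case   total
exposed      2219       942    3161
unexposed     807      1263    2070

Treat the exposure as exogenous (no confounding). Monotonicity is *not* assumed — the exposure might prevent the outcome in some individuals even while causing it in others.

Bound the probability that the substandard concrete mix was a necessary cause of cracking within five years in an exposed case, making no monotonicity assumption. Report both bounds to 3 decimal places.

p₁ = P(outcome | exposed) = 2219/3161 = 0.70199
p₀ = P(outcome | unexposed) = 807/2070 = 0.38986
Under exogeneity alone the bounds on PN are max{0,(p₁−p₀)/p₁} ≤ PN ≤ min{1,(1−p₀)/p₁}.
  lower = (p₁ − p₀)/p₁ = 0.31214 / 0.70199 ≈ 0.4446
  upper = min{1, (1 − p₀)/p₁} = 0.61014 / 0.70199 ≈ 0.8692

0.445 ≤ PN ≤ 0.869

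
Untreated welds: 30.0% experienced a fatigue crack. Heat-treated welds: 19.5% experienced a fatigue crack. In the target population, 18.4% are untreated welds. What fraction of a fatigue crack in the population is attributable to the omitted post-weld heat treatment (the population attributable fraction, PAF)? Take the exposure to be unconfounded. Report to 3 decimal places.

p₁ = 0.3, p₀ = 0.195.
Overall risk P(Y=1) = π·p₁ + (1−π)·p₀ = 0.184×0.3 + 0.816×0.195 = 0.21432.
Under exogeneity, PAF = [P(Y=1) − p₀] / P(Y=1).
PAF = (0.21432 − 0.195) / 0.21432 ≈ 0.0901

PAF ≈ 0.090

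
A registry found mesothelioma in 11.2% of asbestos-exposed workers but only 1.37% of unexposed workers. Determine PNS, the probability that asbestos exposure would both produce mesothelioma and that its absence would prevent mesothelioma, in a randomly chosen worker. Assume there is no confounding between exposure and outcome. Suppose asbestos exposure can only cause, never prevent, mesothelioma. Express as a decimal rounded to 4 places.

PNS ≈ 0.0983

p₁ = 0.112, p₀ = 0.0137.
Under exogeneity and monotonicity, PNS = p₁ − p₀.
PNS = 0.112 − 0.0137 = 0.0983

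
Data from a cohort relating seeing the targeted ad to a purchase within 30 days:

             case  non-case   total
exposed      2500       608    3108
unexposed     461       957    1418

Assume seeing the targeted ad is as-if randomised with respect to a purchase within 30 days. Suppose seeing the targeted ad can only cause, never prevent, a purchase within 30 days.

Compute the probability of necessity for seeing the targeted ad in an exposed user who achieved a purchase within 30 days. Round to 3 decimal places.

PN ≈ 0.596

p₁ = P(outcome | exposed) = 2500/3108 = 0.80438
p₀ = P(outcome | unexposed) = 461/1418 = 0.32511
Under exogeneity and monotonicity, PN = (p₁ − p₀)/p₁.
PN = (0.80438 − 0.32511) / 0.80438 ≈ 0.5958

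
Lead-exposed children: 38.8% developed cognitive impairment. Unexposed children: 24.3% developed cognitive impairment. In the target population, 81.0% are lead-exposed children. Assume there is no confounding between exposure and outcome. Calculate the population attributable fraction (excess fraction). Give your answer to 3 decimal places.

PAF ≈ 0.326

p₁ = 0.388, p₀ = 0.243.
Overall risk P(Y=1) = π·p₁ + (1−π)·p₀ = 0.81×0.388 + 0.19×0.243 = 0.36045.
Under exogeneity, PAF = [P(Y=1) − p₀] / P(Y=1).
PAF = (0.36045 − 0.243) / 0.36045 ≈ 0.3258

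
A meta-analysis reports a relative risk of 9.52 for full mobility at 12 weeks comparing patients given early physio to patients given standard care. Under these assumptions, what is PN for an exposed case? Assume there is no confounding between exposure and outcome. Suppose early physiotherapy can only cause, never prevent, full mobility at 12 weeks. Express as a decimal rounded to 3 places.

PN ≈ 0.895

Under exogeneity and monotonicity, PN = (RR − 1) / RR = 1 − 1/RR.
PN = (9.52 − 1) / 9.52 = 8.52 / 9.52 ≈ 0.8950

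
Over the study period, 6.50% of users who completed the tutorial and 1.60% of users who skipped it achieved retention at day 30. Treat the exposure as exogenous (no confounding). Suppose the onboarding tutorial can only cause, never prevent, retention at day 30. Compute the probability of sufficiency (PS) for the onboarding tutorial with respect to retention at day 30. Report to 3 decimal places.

PS ≈ 0.050

p₁ = 0.065, p₀ = 0.016.
Under exogeneity and monotonicity, PS = (p₁ − p₀) / (1 − p₀).
PS = (0.065 − 0.016) / (1 − 0.016) = 0.049 / 0.984 ≈ 0.0498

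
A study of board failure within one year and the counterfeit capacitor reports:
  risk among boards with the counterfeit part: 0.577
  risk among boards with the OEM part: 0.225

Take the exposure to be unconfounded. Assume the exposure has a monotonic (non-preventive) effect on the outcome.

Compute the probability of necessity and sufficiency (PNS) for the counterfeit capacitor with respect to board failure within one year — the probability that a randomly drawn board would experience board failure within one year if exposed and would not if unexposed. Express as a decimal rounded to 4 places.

Let p₁ = 0.577, p₀ = 0.225.
Under exogeneity and monotonicity, PNS = p₁ − p₀.
PNS = 0.577 − 0.225 = 0.352

PNS ≈ 0.3520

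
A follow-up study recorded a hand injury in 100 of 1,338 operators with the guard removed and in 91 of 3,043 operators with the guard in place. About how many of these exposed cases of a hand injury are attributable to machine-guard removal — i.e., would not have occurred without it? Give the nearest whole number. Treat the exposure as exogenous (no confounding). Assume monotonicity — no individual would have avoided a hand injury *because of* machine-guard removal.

p₁ = P(outcome | exposed) = 100/1338 = 0.074738
p₀ = P(outcome | unexposed) = 91/3043 = 0.029905
PN = (p₁ − p₀)/p₁ = (0.074738 − 0.029905) / 0.074738 ≈ 0.59988.
Attributable cases ≈ PN × (exposed cases) = 0.59988 × 100 ≈ 59.99.

about 60 cases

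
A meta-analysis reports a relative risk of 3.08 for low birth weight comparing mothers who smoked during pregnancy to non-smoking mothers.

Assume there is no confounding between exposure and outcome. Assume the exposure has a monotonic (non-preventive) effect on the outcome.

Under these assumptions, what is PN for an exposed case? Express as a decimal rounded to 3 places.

Under exogeneity and monotonicity, PN = (RR − 1) / RR = 1 − 1/RR.
PN = (3.08 − 1) / 3.08 = 2.08 / 3.08 ≈ 0.6753

PN ≈ 0.675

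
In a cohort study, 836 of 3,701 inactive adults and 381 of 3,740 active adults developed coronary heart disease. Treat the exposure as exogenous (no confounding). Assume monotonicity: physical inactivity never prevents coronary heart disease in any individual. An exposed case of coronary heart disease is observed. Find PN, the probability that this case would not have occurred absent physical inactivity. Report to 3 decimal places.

p₁ = P(outcome | exposed) = 836/3701 = 0.22588
p₀ = P(outcome | unexposed) = 381/3740 = 0.10187
Under exogeneity and monotonicity, PN = (p₁ − p₀) / p₁.
PN = (0.22588 − 0.10187) / 0.22588 = 0.12401 / 0.22588 ≈ 0.5490

PN ≈ 0.549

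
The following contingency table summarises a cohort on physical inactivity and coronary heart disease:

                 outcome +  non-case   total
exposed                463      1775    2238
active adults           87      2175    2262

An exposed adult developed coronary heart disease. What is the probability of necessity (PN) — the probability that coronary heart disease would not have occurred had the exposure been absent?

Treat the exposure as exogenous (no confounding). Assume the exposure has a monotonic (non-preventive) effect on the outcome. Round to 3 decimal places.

PN ≈ 0.814

p₁ = P(outcome | exposed) = 463/2238 = 0.20688
p₀ = P(outcome | unexposed) = 87/2262 = 0.038462
Under exogeneity and monotonicity, PN = (p₁ − p₀)/p₁.
PN = (0.20688 − 0.038462) / 0.20688 ≈ 0.8141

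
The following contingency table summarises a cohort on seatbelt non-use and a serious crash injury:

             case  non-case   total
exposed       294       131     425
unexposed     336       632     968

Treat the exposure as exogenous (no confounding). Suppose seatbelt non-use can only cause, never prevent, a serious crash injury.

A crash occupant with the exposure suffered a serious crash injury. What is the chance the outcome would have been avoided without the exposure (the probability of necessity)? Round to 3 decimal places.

PN ≈ 0.498

p₁ = P(outcome | exposed) = 294/425 = 0.69176
p₀ = P(outcome | unexposed) = 336/968 = 0.34711
Under exogeneity and monotonicity, PN = (p₁ − p₀)/p₁.
PN = (0.69176 − 0.34711) / 0.69176 ≈ 0.4982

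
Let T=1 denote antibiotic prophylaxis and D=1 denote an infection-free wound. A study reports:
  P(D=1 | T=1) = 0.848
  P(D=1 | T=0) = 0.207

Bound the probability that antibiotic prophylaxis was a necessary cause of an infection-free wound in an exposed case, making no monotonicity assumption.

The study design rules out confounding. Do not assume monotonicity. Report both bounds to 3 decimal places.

Let p₁ = 0.848, p₀ = 0.207.
Under exogeneity alone the bounds on PN are max{0,(p₁−p₀)/p₁} ≤ PN ≤ min{1,(1−p₀)/p₁}.
  lower = (p₁ − p₀)/p₁ = 0.641 / 0.848 ≈ 0.7559
  upper = min{1, (1 − p₀)/p₁} = 0.793 / 0.848 ≈ 0.9351

0.756 ≤ PN ≤ 0.935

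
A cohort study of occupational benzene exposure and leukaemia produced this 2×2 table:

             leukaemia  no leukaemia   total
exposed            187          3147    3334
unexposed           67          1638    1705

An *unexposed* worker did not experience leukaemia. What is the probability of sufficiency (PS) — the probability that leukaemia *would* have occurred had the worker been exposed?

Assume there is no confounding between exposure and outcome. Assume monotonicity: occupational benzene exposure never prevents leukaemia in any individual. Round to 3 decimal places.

p₁ = P(outcome | exposed) = 187/3334 = 0.056089
p₀ = P(outcome | unexposed) = 67/1705 = 0.039296
Under exogeneity and monotonicity, PS = (p₁ − p₀)/(1 − p₀).
PS = (0.056089 − 0.039296) / 0.9607 ≈ 0.0175

PS ≈ 0.017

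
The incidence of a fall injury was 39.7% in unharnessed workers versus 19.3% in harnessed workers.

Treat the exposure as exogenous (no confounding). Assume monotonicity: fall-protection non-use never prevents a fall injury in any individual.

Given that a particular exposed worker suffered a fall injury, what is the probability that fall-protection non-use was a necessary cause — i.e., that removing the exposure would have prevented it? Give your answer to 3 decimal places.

PN ≈ 0.514

p₁ = 0.397, p₀ = 0.193.
Under exogeneity and monotonicity, PN = (p₁ − p₀) / p₁.
PN = (0.397 − 0.193) / 0.397 = 0.204 / 0.397 ≈ 0.5139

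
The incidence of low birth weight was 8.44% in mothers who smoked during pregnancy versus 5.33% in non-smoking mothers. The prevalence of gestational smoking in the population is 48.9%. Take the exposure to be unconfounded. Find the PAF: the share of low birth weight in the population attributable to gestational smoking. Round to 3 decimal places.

p₁ = 0.0844, p₀ = 0.0533.
Overall risk P(Y=1) = π·p₁ + (1−π)·p₀ = 0.489×0.0844 + 0.511×0.0533 = 0.068508.
Under exogeneity, PAF = [P(Y=1) − p₀] / P(Y=1).
PAF = (0.068508 − 0.0533) / 0.068508 ≈ 0.2220

PAF ≈ 0.222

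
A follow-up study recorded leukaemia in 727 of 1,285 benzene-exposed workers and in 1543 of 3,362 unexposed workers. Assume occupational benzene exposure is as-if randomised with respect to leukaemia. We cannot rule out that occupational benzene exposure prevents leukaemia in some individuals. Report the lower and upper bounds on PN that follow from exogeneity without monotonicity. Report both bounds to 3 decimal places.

p₁ = P(outcome | exposed) = 727/1285 = 0.56576
p₀ = P(outcome | unexposed) = 1543/3362 = 0.45895
Under exogeneity alone the bounds on PN are max{0,(p₁−p₀)/p₁} ≤ PN ≤ min{1,(1−p₀)/p₁}.
  lower = (p₁ − p₀)/p₁ = 0.10681 / 0.56576 ≈ 0.1888
  upper = min{1, (1 − p₀)/p₁} = 0.54105 / 0.56576 ≈ 0.9563

0.189 ≤ PN ≤ 0.956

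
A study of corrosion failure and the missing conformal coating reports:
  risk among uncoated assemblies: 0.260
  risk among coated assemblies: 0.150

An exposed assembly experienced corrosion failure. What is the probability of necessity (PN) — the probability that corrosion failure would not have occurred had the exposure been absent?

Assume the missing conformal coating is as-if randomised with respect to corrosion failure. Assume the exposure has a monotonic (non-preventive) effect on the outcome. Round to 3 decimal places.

PN ≈ 0.423

Let p₁ = 0.26, p₀ = 0.15.
Under exogeneity and monotonicity, PN = (p₁ − p₀) / p₁.
PN = (0.26 − 0.15) / 0.26 = 0.11 / 0.26 ≈ 0.4231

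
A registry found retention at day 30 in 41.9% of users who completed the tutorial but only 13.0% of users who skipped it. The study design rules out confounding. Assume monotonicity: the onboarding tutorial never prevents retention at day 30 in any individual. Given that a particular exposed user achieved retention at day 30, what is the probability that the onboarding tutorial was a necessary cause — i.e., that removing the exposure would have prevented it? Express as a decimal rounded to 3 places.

p₁ = 0.419, p₀ = 0.13.
Under exogeneity and monotonicity, PN = (p₁ − p₀) / p₁.
PN = (0.419 − 0.13) / 0.419 = 0.289 / 0.419 ≈ 0.6897

PN ≈ 0.690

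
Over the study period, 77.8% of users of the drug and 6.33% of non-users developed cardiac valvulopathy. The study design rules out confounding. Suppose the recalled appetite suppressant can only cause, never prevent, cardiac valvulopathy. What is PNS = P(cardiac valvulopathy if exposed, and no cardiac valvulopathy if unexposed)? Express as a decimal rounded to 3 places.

p₁ = 0.778, p₀ = 0.0633.
Under exogeneity and monotonicity, PNS = p₁ − p₀.
PNS = 0.778 − 0.0633 = 0.7147

PNS ≈ 0.715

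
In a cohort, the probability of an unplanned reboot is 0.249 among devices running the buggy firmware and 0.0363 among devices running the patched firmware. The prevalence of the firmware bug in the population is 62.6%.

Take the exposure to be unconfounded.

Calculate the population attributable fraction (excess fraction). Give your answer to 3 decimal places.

PAF ≈ 0.786

Let p₁ = 0.249, p₀ = 0.0363.
Overall risk P(Y=1) = π·p₁ + (1−π)·p₀ = 0.626×0.249 + 0.374×0.0363 = 0.16945.
Under exogeneity, PAF = [P(Y=1) − p₀] / P(Y=1).
PAF = (0.16945 − 0.0363) / 0.16945 ≈ 0.7858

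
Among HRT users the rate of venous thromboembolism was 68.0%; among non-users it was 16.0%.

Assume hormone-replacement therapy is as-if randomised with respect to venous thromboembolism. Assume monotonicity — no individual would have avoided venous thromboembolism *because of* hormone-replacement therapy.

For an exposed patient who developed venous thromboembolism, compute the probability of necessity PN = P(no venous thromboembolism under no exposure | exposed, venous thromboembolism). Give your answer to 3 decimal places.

p₁ = 0.68, p₀ = 0.16.
Under exogeneity and monotonicity, PN = (p₁ − p₀) / p₁.
PN = (0.68 − 0.16) / 0.68 = 0.52 / 0.68 ≈ 0.7647

PN ≈ 0.765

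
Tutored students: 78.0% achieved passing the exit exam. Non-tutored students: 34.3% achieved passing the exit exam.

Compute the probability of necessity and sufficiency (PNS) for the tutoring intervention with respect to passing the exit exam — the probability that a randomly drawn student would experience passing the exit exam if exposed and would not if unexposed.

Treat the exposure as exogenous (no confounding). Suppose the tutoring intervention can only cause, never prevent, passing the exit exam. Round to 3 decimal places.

p₁ = 0.78, p₀ = 0.343.
Under exogeneity and monotonicity, PNS = p₁ − p₀.
PNS = 0.78 − 0.343 = 0.437

PNS ≈ 0.437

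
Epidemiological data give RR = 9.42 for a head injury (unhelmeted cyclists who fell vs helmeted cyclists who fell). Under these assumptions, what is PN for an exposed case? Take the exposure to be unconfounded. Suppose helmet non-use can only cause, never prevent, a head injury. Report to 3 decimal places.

PN ≈ 0.894

Under exogeneity and monotonicity, PN = (RR − 1) / RR = 1 − 1/RR.
PN = (9.42 − 1) / 9.42 = 8.42 / 9.42 ≈ 0.8938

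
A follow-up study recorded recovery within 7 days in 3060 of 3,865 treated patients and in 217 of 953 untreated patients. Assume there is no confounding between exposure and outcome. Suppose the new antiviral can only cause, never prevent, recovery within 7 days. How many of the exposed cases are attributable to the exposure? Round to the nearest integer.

p₁ = P(outcome | exposed) = 3060/3865 = 0.79172
p₀ = P(outcome | unexposed) = 217/953 = 0.2277
PN = (p₁ − p₀)/p₁ = (0.79172 − 0.2277) / 0.79172 ≈ 0.71240.
Attributable cases ≈ PN × (exposed cases) = 0.71240 × 3060 ≈ 2179.93.

about 2180 cases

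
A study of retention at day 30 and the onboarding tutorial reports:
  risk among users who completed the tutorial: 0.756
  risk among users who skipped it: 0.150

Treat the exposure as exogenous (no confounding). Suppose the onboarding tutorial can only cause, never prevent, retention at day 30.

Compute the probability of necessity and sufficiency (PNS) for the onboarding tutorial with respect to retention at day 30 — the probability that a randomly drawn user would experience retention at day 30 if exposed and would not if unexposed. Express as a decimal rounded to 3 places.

PNS ≈ 0.606

Let p₁ = 0.756, p₀ = 0.15.
Under exogeneity and monotonicity, PNS = p₁ − p₀.
PNS = 0.756 − 0.15 = 0.606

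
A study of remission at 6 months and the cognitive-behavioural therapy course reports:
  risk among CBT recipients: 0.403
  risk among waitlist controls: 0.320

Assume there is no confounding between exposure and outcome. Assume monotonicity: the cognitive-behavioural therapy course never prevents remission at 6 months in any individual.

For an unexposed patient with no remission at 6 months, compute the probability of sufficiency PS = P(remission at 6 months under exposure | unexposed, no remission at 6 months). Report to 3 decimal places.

Let p₁ = 0.403, p₀ = 0.32.
Under exogeneity and monotonicity, PS = (p₁ − p₀) / (1 − p₀).
PS = (0.403 − 0.32) / (1 − 0.32) = 0.083 / 0.68 ≈ 0.1221

PS ≈ 0.122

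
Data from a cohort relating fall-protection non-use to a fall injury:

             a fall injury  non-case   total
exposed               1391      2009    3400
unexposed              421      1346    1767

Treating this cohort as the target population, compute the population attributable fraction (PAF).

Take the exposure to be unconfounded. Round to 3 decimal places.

PAF ≈ 0.321

p₁ = P(outcome | exposed) = 1391/3400 = 0.40912
p₀ = P(outcome | unexposed) = 421/1767 = 0.23826
Exposure prevalence π = 3400/5167 = 0.65802; overall risk P(Y=1) = 0.35069.
Under exogeneity, PAF = [P(Y=1) − p₀]/P(Y=1).
PAF = (0.35069 − 0.23826) / 0.35069 ≈ 0.3206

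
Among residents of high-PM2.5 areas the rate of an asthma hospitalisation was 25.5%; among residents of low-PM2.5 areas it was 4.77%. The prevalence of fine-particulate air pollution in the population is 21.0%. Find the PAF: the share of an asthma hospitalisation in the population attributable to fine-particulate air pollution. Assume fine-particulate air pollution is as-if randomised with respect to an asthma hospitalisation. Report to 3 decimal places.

p₁ = 0.255, p₀ = 0.0477.
Overall risk P(Y=1) = π·p₁ + (1−π)·p₀ = 0.21×0.255 + 0.79×0.0477 = 0.091233.
Under exogeneity, PAF = [P(Y=1) − p₀] / P(Y=1).
PAF = (0.091233 − 0.0477) / 0.091233 ≈ 0.4772

PAF ≈ 0.477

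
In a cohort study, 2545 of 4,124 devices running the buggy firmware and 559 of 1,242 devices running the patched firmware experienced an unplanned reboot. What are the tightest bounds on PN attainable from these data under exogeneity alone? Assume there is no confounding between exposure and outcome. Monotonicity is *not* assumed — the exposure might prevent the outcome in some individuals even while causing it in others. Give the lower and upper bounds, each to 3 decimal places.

0.271 ≤ PN ≤ 0.891

p₁ = P(outcome | exposed) = 2545/4124 = 0.61712
p₀ = P(outcome | unexposed) = 559/1242 = 0.45008
Under exogeneity alone the bounds on PN are max{0,(p₁−p₀)/p₁} ≤ PN ≤ min{1,(1−p₀)/p₁}.
  lower = (p₁ − p₀)/p₁ = 0.16704 / 0.61712 ≈ 0.2707
  upper = min{1, (1 − p₀)/p₁} = 0.54992 / 0.61712 ≈ 0.8911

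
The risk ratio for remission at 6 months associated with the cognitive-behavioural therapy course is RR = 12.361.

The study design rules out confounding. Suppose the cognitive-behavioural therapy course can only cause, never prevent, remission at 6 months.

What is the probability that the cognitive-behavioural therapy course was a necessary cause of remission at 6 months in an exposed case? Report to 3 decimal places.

Under exogeneity and monotonicity, PN = (RR − 1) / RR = 1 − 1/RR.
PN = (12.361 − 1) / 12.361 = 11.36 / 12.361 ≈ 0.9191

PN ≈ 0.919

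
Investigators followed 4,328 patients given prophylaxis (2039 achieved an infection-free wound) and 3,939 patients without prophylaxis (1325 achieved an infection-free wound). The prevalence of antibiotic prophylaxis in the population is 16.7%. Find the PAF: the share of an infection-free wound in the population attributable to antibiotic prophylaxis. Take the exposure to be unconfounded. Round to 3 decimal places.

PAF ≈ 0.063

p₁ = P(outcome | exposed) = 2039/4328 = 0.47112
p₀ = P(outcome | unexposed) = 1325/3939 = 0.33638
Overall risk P(Y=1) = π·p₁ + (1−π)·p₀ = 0.167×0.47112 + 0.833×0.33638 = 0.35888.
Under exogeneity, PAF = [P(Y=1) − p₀] / P(Y=1).
PAF = (0.35888 − 0.33638) / 0.35888 ≈ 0.0627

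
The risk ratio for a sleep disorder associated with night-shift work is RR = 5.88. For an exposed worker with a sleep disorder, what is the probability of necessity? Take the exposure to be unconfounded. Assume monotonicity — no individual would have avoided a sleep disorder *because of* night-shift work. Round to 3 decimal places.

PN ≈ 0.830

Under exogeneity and monotonicity, PN = (RR − 1) / RR = 1 − 1/RR.
PN = (5.88 − 1) / 5.88 = 4.88 / 5.88 ≈ 0.8299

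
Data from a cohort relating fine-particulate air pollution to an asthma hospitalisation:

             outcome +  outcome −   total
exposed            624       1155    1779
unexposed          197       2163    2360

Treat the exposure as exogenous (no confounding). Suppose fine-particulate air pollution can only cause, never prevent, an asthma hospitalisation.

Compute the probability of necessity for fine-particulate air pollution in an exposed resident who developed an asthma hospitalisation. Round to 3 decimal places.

PN ≈ 0.762

p₁ = P(outcome | exposed) = 624/1779 = 0.35076
p₀ = P(outcome | unexposed) = 197/2360 = 0.083475
Under exogeneity and monotonicity, PN = (p₁ − p₀)/p₁.
PN = (0.35076 − 0.083475) / 0.35076 ≈ 0.7620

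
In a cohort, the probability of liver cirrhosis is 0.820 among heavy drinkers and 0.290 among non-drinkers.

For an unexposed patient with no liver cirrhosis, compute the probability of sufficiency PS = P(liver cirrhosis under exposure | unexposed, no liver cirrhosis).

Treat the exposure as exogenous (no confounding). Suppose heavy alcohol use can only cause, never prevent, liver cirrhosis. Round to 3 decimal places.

PS ≈ 0.746

Let p₁ = 0.82, p₀ = 0.29.
Under exogeneity and monotonicity, PS = (p₁ − p₀) / (1 − p₀).
PS = (0.82 − 0.29) / (1 − 0.29) = 0.53 / 0.71 ≈ 0.7465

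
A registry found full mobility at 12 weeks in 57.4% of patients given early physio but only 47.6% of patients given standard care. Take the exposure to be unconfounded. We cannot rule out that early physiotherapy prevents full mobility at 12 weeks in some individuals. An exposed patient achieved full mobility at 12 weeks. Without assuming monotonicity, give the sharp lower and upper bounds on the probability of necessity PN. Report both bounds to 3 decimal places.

0.171 ≤ PN ≤ 0.913

p₁ = 0.574, p₀ = 0.476.
Under exogeneity alone the bounds on PN are max{0,(p₁−p₀)/p₁} ≤ PN ≤ min{1,(1−p₀)/p₁}.
  lower = (p₁ − p₀)/p₁ = 0.098 / 0.574 ≈ 0.1707
  upper = min{1, (1 − p₀)/p₁} = 0.524 / 0.574 ≈ 0.9129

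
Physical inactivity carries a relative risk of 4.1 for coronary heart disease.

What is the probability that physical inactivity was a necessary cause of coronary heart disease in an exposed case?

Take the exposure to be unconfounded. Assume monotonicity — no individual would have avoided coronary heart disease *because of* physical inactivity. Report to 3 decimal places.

Under exogeneity and monotonicity, PN = (RR − 1) / RR = 1 − 1/RR.
PN = (4.1 − 1) / 4.1 = 3.1 / 4.1 ≈ 0.7561

PN ≈ 0.756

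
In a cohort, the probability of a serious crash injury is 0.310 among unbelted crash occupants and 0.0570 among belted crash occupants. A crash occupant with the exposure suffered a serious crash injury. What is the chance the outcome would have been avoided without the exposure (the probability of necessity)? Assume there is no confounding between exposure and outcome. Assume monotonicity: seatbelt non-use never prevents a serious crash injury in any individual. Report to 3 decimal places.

Let p₁ = 0.31, p₀ = 0.057.
Under exogeneity and monotonicity, PN = (p₁ − p₀) / p₁.
PN = (0.31 − 0.057) / 0.31 = 0.253 / 0.31 ≈ 0.8161

PN ≈ 0.816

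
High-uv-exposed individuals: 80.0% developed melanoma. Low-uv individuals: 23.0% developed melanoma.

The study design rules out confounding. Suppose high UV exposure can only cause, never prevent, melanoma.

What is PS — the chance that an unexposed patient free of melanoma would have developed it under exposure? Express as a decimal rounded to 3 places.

PS ≈ 0.740

p₁ = 0.8, p₀ = 0.23.
Under exogeneity and monotonicity, PS = (p₁ − p₀) / (1 − p₀).
PS = (0.8 − 0.23) / (1 − 0.23) = 0.57 / 0.77 ≈ 0.7403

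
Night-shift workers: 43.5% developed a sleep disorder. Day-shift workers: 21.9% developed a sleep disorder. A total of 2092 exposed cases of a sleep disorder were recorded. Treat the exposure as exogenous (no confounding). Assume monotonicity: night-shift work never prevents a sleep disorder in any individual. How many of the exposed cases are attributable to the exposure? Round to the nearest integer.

p₁ = 0.435, p₀ = 0.219.
PN = (p₁ − p₀)/p₁ = (0.435 − 0.219) / 0.435 ≈ 0.49655.
Attributable cases ≈ PN × (exposed cases) = 0.49655 × 2092 ≈ 1038.79.

about 1039 cases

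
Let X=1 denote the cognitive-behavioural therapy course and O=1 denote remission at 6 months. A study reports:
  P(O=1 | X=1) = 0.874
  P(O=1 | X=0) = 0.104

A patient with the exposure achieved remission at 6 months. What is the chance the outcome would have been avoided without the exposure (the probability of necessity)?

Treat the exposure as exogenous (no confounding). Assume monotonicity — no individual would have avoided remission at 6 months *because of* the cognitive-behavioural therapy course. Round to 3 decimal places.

Let p₁ = 0.874, p₀ = 0.104.
Under exogeneity and monotonicity, PN = (p₁ − p₀) / p₁.
PN = (0.874 − 0.104) / 0.874 = 0.77 / 0.874 ≈ 0.8810

PN ≈ 0.881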